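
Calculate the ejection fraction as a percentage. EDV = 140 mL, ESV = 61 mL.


SV = EDV - ESV = 140 - 61 = 79 mL
EF = SV/EDV * 100 = 79/140 * 100
EF = 56.43%


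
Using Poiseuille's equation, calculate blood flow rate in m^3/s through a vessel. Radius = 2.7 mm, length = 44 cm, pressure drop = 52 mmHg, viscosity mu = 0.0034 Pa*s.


Q = pi*r^4*dP / (8*mu*L)
r = 0.0027 m, L = 0.44 m
dP = 52 mmHg = 6932.744 Pa
Q = 9.6714e-05 m^3/s


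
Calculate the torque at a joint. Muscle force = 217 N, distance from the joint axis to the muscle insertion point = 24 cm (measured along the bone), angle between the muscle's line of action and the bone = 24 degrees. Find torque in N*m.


Torque = F * d * sin(theta)   (moment arm = d*sin(theta))
d = 24 cm = 0.24 m
Torque = 217 * 0.24 * sin(24)
Torque = 21.18 N*m


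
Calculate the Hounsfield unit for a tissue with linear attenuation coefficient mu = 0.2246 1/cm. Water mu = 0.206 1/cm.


HU = ((mu_tissue - mu_water) / mu_water) * 1000
HU = ((0.2246 - 0.206) / 0.206) * 1000
HU = 90.29


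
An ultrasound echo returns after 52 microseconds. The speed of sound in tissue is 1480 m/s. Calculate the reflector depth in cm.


depth = c * t / 2
t = 52 us = 5.2000e-05 s
depth = 1480 * 5.2000e-05 / 2
depth = 0.03848 m = 3.848 cm


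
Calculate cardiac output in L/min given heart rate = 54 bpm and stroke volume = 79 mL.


CO = HR * SV
CO = 54 * 79 / 1000
CO = 4.266 L/min


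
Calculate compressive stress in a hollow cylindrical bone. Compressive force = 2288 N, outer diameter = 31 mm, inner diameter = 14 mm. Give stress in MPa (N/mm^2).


A = pi*(r_o^2 - r_i^2)
r_o = 15.5 mm, r_i = 7 mm
A = 600.83 mm^2
sigma = F/A = 2288 / 600.83
sigma = 3.808 MPa


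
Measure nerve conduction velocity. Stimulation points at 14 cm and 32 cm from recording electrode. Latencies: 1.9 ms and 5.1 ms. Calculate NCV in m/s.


Distance = (32 - 14) / 100 = 0.18 m
dt = (5.1 - 1.9) / 1000 = 0.0032 s
NCV = dist / dt = 56.25 m/s


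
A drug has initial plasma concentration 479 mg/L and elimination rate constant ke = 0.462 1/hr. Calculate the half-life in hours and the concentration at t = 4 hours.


t_half = ln(2) / ke = 0.693147 / 0.462 = 1.5 hr
C(t) = C0 * exp(-ke*t) = 479 * exp(-0.462*4)
C(4) = 75.47 mg/L


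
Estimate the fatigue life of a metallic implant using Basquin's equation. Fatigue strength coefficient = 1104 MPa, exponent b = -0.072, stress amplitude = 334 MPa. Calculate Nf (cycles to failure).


sigma_a = sigma_f' * (2Nf)^b
2Nf = (sigma_a/sigma_f')^(1/b)
2Nf = (334/1104)^(1/-0.072)
2Nf = 16271406
Nf = 8.1357e+06


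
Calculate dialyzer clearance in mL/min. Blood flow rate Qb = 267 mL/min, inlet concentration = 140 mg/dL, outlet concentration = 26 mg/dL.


K = Qb * (Cb_in - Cb_out) / Cb_in
K = 267 * (140 - 26) / 140
K = 217.4 mL/min


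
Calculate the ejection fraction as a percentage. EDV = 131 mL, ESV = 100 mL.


SV = EDV - ESV = 131 - 100 = 31 mL
EF = SV/EDV * 100 = 31/131 * 100
EF = 23.66%


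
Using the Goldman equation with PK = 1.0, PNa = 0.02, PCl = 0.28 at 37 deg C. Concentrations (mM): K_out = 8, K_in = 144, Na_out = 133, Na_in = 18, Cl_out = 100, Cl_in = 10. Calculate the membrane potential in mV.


Vm = (RT/F)*ln((PK*Ko + PNa*Nao + PCl*Cli)/(PK*Ki + PNa*Nai + PCl*Clo))
Numer = 13.46, Denom = 172.36
Vm = -68.15 mV


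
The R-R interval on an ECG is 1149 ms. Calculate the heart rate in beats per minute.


HR = 60 / RR_interval(s)
RR = 1149 ms = 1.149 s
HR = 60 / 1.149 = 52.22 bpm


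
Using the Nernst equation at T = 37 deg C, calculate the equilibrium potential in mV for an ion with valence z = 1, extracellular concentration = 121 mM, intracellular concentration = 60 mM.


E = (RT/(zF)) * ln(C_out/C_in)
T = 37 + 273.15 = 310.15 K
E = (8.314 * 310.15 / (1 * 96485)) * ln(121/60)
E = 18.75 mV


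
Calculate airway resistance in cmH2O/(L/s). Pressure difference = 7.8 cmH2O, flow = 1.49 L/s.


R = dP / flow
R = 7.8 / 1.49
R = 5.235 cmH2O/(L/s)


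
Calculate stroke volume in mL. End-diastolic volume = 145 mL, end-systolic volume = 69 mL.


SV = EDV - ESV
SV = 145 - 69
SV = 76 mL


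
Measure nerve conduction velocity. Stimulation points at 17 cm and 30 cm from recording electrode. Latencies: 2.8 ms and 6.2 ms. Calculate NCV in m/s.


Distance = (30 - 17) / 100 = 0.13 m
dt = (6.2 - 2.8) / 1000 = 0.0034 s
NCV = dist / dt = 38.24 m/s


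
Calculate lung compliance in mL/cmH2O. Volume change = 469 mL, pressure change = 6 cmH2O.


C = dV / dP
C = 469 / 6
C = 78.17 mL/cmH2O


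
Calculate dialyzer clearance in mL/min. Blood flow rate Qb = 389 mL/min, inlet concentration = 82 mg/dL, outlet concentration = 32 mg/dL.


K = Qb * (Cb_in - Cb_out) / Cb_in
K = 389 * (82 - 32) / 82
K = 237.2 mL/min


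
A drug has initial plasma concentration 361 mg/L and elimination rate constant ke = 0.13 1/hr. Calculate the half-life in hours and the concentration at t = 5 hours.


t_half = ln(2) / ke = 0.693147 / 0.13 = 5.332 hr
C(t) = C0 * exp(-ke*t) = 361 * exp(-0.13*5)
C(5) = 188.5 mg/L


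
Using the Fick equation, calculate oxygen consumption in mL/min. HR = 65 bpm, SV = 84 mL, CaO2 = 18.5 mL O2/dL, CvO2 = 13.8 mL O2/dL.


CO = HR*SV = 65*84/1000 = 5.46 L/min
a-v O2 diff = 18.5 - 13.8 = 4.7 mL/dL
VO2 = CO * (CaO2-CvO2) * 10 dL/L
VO2 = 5.46 * 4.7 * 10
VO2 = 256.6 mL/min


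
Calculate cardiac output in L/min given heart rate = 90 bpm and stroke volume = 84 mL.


CO = HR * SV
CO = 90 * 84 / 1000
CO = 7.56 L/min


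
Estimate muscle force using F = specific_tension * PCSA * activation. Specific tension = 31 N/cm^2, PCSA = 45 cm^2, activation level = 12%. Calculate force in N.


F = sigma * PCSA * activation
F = 31 * 45 * 0.12
F = 167.4 N


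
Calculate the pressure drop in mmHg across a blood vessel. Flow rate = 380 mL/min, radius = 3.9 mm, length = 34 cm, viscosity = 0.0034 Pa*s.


dP = 8*mu*L*Q / (pi*r^4)
Q = 380 mL/min = 6.33333e-06 m^3/s
dP = 80.5882 Pa = 80.5882 / 133.322 mmHg = 0.6045 mmHg


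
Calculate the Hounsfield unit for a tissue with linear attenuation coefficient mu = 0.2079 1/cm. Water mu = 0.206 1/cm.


HU = ((mu_tissue - mu_water) / mu_water) * 1000
HU = ((0.2079 - 0.206) / 0.206) * 1000
HU = 9.223


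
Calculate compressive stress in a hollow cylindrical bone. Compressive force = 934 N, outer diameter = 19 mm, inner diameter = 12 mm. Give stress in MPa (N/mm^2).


A = pi*(r_o^2 - r_i^2)
r_o = 9.5 mm, r_i = 6 mm
A = 170.431 mm^2
sigma = F/A = 934 / 170.431
sigma = 5.48 MPa


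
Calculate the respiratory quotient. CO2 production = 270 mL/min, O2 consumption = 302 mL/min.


RQ = VCO2 / VO2
RQ = 270 / 302
RQ = 0.894


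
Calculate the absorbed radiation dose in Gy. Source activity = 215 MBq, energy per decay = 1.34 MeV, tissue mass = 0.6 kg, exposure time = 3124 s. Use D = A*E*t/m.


A = 215 MBq = 2.1500e+08 Bq
E = 1.34 MeV = 2.14668e-13 J
D = A*E*t/m = 2.1500e+08*2.14668e-13*3124/0.6
D = 0.2403 Gy


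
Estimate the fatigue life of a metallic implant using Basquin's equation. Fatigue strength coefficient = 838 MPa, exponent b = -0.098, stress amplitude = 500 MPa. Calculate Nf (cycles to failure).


sigma_a = sigma_f' * (2Nf)^b
2Nf = (sigma_a/sigma_f')^(1/b)
2Nf = (500/838)^(1/-0.098)
2Nf = 194.3168
Nf = 97.16


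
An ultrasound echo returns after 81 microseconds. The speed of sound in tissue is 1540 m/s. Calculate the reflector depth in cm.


depth = c * t / 2
t = 81 us = 8.1000e-05 s
depth = 1540 * 8.1000e-05 / 2
depth = 0.06237 m = 6.237 cm


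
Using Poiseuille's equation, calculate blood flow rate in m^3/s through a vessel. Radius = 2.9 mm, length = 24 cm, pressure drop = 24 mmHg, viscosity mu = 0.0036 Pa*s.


Q = pi*r^4*dP / (8*mu*L)
r = 0.0029 m, L = 0.24 m
dP = 24 mmHg = 3199.728 Pa
Q = 1.0286e-04 m^3/s


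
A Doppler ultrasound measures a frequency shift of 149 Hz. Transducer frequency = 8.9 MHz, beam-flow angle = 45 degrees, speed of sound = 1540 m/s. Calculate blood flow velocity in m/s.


v = fd * c / (2 * f0 * cos(theta))
v = 149 * 1540 / (2 * 8.9000e+06 * cos(45))
v = 0.01823 m/s


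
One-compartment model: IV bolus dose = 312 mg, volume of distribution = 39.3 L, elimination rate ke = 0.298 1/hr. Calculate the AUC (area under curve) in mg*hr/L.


C0 = Dose/Vd = 312/39.3 = 7.93893 mg/L
AUC = C0/ke = 7.93893/0.298
AUC = 26.64 mg*hr/L


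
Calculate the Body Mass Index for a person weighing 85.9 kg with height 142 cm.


BMI = weight / height^2
height = 142 cm = 1.42 m
BMI = 85.9 / 1.42^2
BMI = 42.6 kg/m^2


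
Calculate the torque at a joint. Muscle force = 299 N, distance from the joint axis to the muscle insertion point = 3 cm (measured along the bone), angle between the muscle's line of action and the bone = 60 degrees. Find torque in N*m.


Torque = F * d * sin(theta)   (moment arm = d*sin(theta))
d = 3 cm = 0.03 m
Torque = 299 * 0.03 * sin(60)
Torque = 7.768 N*m


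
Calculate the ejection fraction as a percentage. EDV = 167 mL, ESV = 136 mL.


SV = EDV - ESV = 167 - 136 = 31 mL
EF = SV/EDV * 100 = 31/167 * 100
EF = 18.56%


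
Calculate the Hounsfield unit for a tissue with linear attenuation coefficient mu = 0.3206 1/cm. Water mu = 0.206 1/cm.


HU = ((mu_tissue - mu_water) / mu_water) * 1000
HU = ((0.3206 - 0.206) / 0.206) * 1000
HU = 556.3


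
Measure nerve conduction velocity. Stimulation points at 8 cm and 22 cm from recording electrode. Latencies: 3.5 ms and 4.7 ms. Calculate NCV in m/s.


Distance = (22 - 8) / 100 = 0.14 m
dt = (4.7 - 3.5) / 1000 = 0.0012 s
NCV = dist / dt = 116.7 m/s


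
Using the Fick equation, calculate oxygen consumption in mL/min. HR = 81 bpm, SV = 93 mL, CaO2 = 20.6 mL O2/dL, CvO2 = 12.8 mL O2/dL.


CO = HR*SV = 81*93/1000 = 7.533 L/min
a-v O2 diff = 20.6 - 12.8 = 7.8 mL/dL
VO2 = CO * (CaO2-CvO2) * 10 dL/L
VO2 = 7.533 * 7.8 * 10
VO2 = 587.6 mL/min


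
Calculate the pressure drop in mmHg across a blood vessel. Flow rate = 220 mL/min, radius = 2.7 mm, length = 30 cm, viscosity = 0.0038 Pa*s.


dP = 8*mu*L*Q / (pi*r^4)
Q = 220 mL/min = 3.66667e-06 m^3/s
dP = 200.291 Pa = 200.291 / 133.322 mmHg = 1.502 mmHg


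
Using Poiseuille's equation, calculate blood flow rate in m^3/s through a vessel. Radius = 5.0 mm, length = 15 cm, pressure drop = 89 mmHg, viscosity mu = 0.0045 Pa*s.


Q = pi*r^4*dP / (8*mu*L)
r = 0.005 m, L = 0.15 m
dP = 89 mmHg = 11865.658 Pa
Q = 0.004314 m^3/s


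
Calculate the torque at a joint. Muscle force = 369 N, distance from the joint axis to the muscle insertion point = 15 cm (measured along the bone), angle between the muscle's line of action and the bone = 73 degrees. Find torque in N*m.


Torque = F * d * sin(theta)   (moment arm = d*sin(theta))
d = 15 cm = 0.15 m
Torque = 369 * 0.15 * sin(73)
Torque = 52.93 N*m


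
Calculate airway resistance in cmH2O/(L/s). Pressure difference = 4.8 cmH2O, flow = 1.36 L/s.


R = dP / flow
R = 4.8 / 1.36
R = 3.529 cmH2O/(L/s)


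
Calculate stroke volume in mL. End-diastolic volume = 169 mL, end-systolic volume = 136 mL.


SV = EDV - ESV
SV = 169 - 136
SV = 33 mL


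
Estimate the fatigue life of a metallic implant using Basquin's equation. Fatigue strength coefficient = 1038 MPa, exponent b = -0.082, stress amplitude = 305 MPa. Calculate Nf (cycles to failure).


sigma_a = sigma_f' * (2Nf)^b
2Nf = (sigma_a/sigma_f')^(1/b)
2Nf = (305/1038)^(1/-0.082)
2Nf = 3065879.3
Nf = 1.5329e+06


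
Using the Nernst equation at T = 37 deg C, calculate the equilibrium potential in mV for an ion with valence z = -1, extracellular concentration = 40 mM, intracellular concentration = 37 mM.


E = (RT/(zF)) * ln(C_out/C_in)
T = 37 + 273.15 = 310.15 K
E = (8.314 * 310.15 / (-1 * 96485)) * ln(40/37)
E = -2.084 mV


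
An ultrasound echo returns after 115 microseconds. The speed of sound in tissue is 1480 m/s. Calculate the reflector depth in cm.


depth = c * t / 2
t = 115 us = 1.1500e-04 s
depth = 1480 * 1.1500e-04 / 2
depth = 0.0851 m = 8.51 cm


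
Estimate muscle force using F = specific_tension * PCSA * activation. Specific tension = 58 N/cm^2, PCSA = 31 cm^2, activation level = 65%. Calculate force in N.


F = sigma * PCSA * activation
F = 58 * 31 * 0.65
F = 1169 N


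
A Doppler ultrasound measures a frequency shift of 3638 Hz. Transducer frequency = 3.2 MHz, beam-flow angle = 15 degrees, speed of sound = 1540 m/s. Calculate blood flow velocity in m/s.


v = fd * c / (2 * f0 * cos(theta))
v = 3638 * 1540 / (2 * 3.2000e+06 * cos(15))
v = 0.9063 m/s


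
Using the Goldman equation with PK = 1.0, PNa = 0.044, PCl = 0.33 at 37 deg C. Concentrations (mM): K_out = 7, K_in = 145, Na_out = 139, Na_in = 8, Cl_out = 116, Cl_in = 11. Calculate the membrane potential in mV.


Vm = (RT/F)*ln((PK*Ko + PNa*Nao + PCl*Cli)/(PK*Ki + PNa*Nai + PCl*Clo))
Numer = 16.746, Denom = 183.632
Vm = -64 mV


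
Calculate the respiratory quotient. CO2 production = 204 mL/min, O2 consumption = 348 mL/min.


RQ = VCO2 / VO2
RQ = 204 / 348
RQ = 0.5862


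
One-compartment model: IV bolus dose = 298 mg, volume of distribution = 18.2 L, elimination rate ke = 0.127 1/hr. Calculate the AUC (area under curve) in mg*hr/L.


C0 = Dose/Vd = 298/18.2 = 16.3736 mg/L
AUC = C0/ke = 16.3736/0.127
AUC = 128.9 mg*hr/L


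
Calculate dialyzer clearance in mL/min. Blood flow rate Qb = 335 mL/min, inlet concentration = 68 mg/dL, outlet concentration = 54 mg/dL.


K = Qb * (Cb_in - Cb_out) / Cb_in
K = 335 * (68 - 54) / 68
K = 68.97 mL/min


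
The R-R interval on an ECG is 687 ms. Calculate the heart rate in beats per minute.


HR = 60 / RR_interval(s)
RR = 687 ms = 0.687 s
HR = 60 / 0.687 = 87.34 bpm


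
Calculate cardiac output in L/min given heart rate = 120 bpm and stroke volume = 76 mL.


CO = HR * SV
CO = 120 * 76 / 1000
CO = 9.12 L/min


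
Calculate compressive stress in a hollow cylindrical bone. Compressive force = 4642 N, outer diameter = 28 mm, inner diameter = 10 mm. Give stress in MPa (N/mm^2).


A = pi*(r_o^2 - r_i^2)
r_o = 14 mm, r_i = 5 mm
A = 537.212 mm^2
sigma = F/A = 4642 / 537.212
sigma = 8.641 MPa


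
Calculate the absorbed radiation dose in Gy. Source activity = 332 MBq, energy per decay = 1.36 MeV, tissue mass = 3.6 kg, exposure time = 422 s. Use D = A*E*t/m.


A = 332 MBq = 3.3200e+08 Bq
E = 1.36 MeV = 2.17872e-13 J
D = A*E*t/m = 3.3200e+08*2.17872e-13*422/3.6
D = 0.008479 Gy


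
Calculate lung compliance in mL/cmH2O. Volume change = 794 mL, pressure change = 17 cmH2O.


C = dV / dP
C = 794 / 17
C = 46.71 mL/cmH2O


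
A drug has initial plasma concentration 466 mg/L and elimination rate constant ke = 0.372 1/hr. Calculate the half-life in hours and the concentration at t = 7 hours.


t_half = ln(2) / ke = 0.693147 / 0.372 = 1.863 hr
C(t) = C0 * exp(-ke*t) = 466 * exp(-0.372*7)
C(7) = 34.47 mg/L


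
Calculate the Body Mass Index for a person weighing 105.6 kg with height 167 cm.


BMI = weight / height^2
height = 167 cm = 1.67 m
BMI = 105.6 / 1.67^2
BMI = 37.86 kg/m^2


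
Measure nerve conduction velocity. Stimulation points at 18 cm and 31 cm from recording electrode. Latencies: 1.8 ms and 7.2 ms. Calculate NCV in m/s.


Distance = (31 - 18) / 100 = 0.13 m
dt = (7.2 - 1.8) / 1000 = 0.0054 s
NCV = dist / dt = 24.07 m/s


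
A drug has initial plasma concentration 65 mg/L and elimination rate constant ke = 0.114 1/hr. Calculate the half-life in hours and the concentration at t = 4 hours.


t_half = ln(2) / ke = 0.693147 / 0.114 = 6.08 hr
C(t) = C0 * exp(-ke*t) = 65 * exp(-0.114*4)
C(4) = 41.2 mg/L


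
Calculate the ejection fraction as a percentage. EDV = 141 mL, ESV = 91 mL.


SV = EDV - ESV = 141 - 91 = 50 mL
EF = SV/EDV * 100 = 50/141 * 100
EF = 35.46%


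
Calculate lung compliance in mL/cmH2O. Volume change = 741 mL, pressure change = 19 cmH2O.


C = dV / dP
C = 741 / 19
C = 39 mL/cmH2O


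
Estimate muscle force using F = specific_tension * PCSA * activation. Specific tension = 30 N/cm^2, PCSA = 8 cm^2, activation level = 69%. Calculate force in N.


F = sigma * PCSA * activation
F = 30 * 8 * 0.69
F = 165.6 N


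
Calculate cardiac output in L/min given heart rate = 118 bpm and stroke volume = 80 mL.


CO = HR * SV
CO = 118 * 80 / 1000
CO = 9.44 L/min


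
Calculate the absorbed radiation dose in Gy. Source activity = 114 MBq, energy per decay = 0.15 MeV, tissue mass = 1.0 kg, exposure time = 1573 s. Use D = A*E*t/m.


A = 114 MBq = 1.1400e+08 Bq
E = 0.15 MeV = 2.403e-14 J
D = A*E*t/m = 1.1400e+08*2.403e-14*1573/1.0
D = 0.004309 Gy


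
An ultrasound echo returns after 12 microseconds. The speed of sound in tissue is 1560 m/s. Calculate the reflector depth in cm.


depth = c * t / 2
t = 12 us = 1.2000e-05 s
depth = 1560 * 1.2000e-05 / 2
depth = 0.00936 m = 0.936 cm


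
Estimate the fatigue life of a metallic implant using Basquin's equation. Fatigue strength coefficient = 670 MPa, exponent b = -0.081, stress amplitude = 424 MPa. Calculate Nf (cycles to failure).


sigma_a = sigma_f' * (2Nf)^b
2Nf = (sigma_a/sigma_f')^(1/b)
2Nf = (424/670)^(1/-0.081)
2Nf = 283.92057
Nf = 142


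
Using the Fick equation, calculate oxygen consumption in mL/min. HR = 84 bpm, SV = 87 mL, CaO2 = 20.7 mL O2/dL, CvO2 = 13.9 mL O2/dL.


CO = HR*SV = 84*87/1000 = 7.308 L/min
a-v O2 diff = 20.7 - 13.9 = 6.8 mL/dL
VO2 = CO * (CaO2-CvO2) * 10 dL/L
VO2 = 7.308 * 6.8 * 10
VO2 = 496.9 mL/min


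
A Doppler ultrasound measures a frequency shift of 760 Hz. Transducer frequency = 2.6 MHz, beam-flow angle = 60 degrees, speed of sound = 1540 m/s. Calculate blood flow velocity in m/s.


v = fd * c / (2 * f0 * cos(theta))
v = 760 * 1540 / (2 * 2.6000e+06 * cos(60))
v = 0.4502 m/s


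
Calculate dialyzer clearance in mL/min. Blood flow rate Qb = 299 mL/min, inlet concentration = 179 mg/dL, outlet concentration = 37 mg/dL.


K = Qb * (Cb_in - Cb_out) / Cb_in
K = 299 * (179 - 37) / 179
K = 237.2 mL/min


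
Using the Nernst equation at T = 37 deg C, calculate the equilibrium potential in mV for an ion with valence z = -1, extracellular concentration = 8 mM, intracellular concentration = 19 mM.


E = (RT/(zF)) * ln(C_out/C_in)
T = 37 + 273.15 = 310.15 K
E = (8.314 * 310.15 / (-1 * 96485)) * ln(8/19)
E = 23.12 mV


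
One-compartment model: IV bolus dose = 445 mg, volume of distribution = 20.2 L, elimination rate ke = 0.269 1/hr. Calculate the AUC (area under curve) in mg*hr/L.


C0 = Dose/Vd = 445/20.2 = 22.0297 mg/L
AUC = C0/ke = 22.0297/0.269
AUC = 81.89 mg*hr/L


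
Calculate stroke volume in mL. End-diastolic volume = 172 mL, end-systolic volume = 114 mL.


SV = EDV - ESV
SV = 172 - 114
SV = 58 mL


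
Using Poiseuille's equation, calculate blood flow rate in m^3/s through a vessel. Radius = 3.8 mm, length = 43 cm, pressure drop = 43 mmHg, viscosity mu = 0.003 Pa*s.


Q = pi*r^4*dP / (8*mu*L)
r = 0.0038 m, L = 0.43 m
dP = 43 mmHg = 5732.846 Pa
Q = 3.6389e-04 m^3/s


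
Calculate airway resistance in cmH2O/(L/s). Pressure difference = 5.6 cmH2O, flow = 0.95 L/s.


R = dP / flow
R = 5.6 / 0.95
R = 5.895 cmH2O/(L/s)


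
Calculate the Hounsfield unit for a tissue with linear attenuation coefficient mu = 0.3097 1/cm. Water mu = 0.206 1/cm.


HU = ((mu_tissue - mu_water) / mu_water) * 1000
HU = ((0.3097 - 0.206) / 0.206) * 1000
HU = 503.4


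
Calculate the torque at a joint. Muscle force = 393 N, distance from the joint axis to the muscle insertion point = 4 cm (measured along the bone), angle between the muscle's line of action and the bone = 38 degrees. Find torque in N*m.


Torque = F * d * sin(theta)   (moment arm = d*sin(theta))
d = 4 cm = 0.04 m
Torque = 393 * 0.04 * sin(38)
Torque = 9.678 N*m


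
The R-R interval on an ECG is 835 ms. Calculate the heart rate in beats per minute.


HR = 60 / RR_interval(s)
RR = 835 ms = 0.835 s
HR = 60 / 0.835 = 71.86 bpm


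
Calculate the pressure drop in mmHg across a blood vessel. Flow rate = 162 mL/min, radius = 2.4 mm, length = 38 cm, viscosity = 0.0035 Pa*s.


dP = 8*mu*L*Q / (pi*r^4)
Q = 162 mL/min = 2.7e-06 m^3/s
dP = 275.62 Pa = 275.62 / 133.322 mmHg = 2.067 mmHg


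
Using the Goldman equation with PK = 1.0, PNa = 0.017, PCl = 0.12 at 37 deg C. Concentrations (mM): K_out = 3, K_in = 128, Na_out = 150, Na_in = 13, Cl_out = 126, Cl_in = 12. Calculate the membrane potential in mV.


Vm = (RT/F)*ln((PK*Ko + PNa*Nao + PCl*Cli)/(PK*Ki + PNa*Nai + PCl*Clo))
Numer = 6.99, Denom = 143.341
Vm = -80.73 mV


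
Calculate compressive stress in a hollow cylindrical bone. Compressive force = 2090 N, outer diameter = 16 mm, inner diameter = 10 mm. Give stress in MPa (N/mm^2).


A = pi*(r_o^2 - r_i^2)
r_o = 8 mm, r_i = 5 mm
A = 122.522 mm^2
sigma = F/A = 2090 / 122.522
sigma = 17.06 MPa


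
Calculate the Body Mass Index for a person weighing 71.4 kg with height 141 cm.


BMI = weight / height^2
height = 141 cm = 1.41 m
BMI = 71.4 / 1.41^2
BMI = 35.91 kg/m^2


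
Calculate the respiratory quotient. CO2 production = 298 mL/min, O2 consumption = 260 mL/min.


RQ = VCO2 / VO2
RQ = 298 / 260
RQ = 1.146


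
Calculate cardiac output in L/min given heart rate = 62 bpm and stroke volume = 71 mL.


CO = HR * SV
CO = 62 * 71 / 1000
CO = 4.402 L/min


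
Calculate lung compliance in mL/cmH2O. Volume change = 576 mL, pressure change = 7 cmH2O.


C = dV / dP
C = 576 / 7
C = 82.29 mL/cmH2O


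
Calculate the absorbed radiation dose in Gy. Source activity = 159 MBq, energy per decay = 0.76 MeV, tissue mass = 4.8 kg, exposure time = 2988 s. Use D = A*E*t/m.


A = 159 MBq = 1.5900e+08 Bq
E = 0.76 MeV = 1.21752e-13 J
D = A*E*t/m = 1.5900e+08*1.21752e-13*2988/4.8
D = 0.01205 Gy


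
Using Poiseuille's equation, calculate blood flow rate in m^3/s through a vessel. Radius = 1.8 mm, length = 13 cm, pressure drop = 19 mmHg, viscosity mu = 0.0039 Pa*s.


Q = pi*r^4*dP / (8*mu*L)
r = 0.0018 m, L = 0.13 m
dP = 19 mmHg = 2533.118 Pa
Q = 2.0597e-05 m^3/s


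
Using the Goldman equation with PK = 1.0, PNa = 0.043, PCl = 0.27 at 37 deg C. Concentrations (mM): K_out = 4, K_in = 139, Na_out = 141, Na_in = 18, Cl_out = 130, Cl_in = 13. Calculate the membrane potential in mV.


Vm = (RT/F)*ln((PK*Ko + PNa*Nao + PCl*Cli)/(PK*Ki + PNa*Nai + PCl*Clo))
Numer = 13.573, Denom = 174.874
Vm = -68.31 mV


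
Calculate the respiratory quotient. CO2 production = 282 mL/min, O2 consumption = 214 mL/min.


RQ = VCO2 / VO2
RQ = 282 / 214
RQ = 1.318


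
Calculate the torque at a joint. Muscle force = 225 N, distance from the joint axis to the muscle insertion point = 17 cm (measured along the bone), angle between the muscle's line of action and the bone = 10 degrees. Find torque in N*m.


Torque = F * d * sin(theta)   (moment arm = d*sin(theta))
d = 17 cm = 0.17 m
Torque = 225 * 0.17 * sin(10)
Torque = 6.642 N*m


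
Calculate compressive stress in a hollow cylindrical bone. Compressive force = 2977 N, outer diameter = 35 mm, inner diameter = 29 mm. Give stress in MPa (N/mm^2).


A = pi*(r_o^2 - r_i^2)
r_o = 17.5 mm, r_i = 14.5 mm
A = 301.593 mm^2
sigma = F/A = 2977 / 301.593
sigma = 9.871 MPa


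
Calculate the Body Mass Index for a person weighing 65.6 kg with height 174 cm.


BMI = weight / height^2
height = 174 cm = 1.74 m
BMI = 65.6 / 1.74^2
BMI = 21.67 kg/m^2


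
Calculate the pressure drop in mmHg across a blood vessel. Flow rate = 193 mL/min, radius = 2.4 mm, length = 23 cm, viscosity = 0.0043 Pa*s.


dP = 8*mu*L*Q / (pi*r^4)
Q = 193 mL/min = 3.21667e-06 m^3/s
dP = 244.173 Pa = 244.173 / 133.322 mmHg = 1.831 mmHg


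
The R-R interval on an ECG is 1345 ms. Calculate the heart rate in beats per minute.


HR = 60 / RR_interval(s)
RR = 1345 ms = 1.345 s
HR = 60 / 1.345 = 44.61 bpm


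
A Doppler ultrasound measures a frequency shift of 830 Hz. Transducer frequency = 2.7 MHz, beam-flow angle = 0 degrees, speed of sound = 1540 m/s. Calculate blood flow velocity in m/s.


v = fd * c / (2 * f0 * cos(theta))
v = 830 * 1540 / (2 * 2.7000e+06 * cos(0))
v = 0.2367 m/s


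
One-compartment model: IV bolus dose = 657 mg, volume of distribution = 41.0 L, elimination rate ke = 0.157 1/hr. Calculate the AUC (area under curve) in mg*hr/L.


C0 = Dose/Vd = 657/41.0 = 16.0244 mg/L
AUC = C0/ke = 16.0244/0.157
AUC = 102.1 mg*hr/L


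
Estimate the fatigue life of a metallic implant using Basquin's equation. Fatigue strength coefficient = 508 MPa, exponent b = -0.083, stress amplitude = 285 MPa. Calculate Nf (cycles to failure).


sigma_a = sigma_f' * (2Nf)^b
2Nf = (sigma_a/sigma_f')^(1/b)
2Nf = (285/508)^(1/-0.083)
2Nf = 1057.6051
Nf = 528.8


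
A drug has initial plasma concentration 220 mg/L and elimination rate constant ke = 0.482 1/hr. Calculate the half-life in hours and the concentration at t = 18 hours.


t_half = ln(2) / ke = 0.693147 / 0.482 = 1.438 hr
C(t) = C0 * exp(-ke*t) = 220 * exp(-0.482*18)
C(18) = 0.03754 mg/L


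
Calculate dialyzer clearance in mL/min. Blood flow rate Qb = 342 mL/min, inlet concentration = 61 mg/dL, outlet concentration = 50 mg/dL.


K = Qb * (Cb_in - Cb_out) / Cb_in
K = 342 * (61 - 50) / 61
K = 61.67 mL/min


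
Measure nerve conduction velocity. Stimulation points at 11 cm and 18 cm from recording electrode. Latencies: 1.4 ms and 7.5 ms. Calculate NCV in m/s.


Distance = (18 - 11) / 100 = 0.07 m
dt = (7.5 - 1.4) / 1000 = 0.0061 s
NCV = dist / dt = 11.48 m/s


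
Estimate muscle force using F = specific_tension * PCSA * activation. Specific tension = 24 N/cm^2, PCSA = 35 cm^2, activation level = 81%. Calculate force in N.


F = sigma * PCSA * activation
F = 24 * 35 * 0.81
F = 680.4 N


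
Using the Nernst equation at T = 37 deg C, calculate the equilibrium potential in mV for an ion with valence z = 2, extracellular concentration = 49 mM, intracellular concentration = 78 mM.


E = (RT/(zF)) * ln(C_out/C_in)
T = 37 + 273.15 = 310.15 K
E = (8.314 * 310.15 / (2 * 96485)) * ln(49/78)
E = -6.212 mV


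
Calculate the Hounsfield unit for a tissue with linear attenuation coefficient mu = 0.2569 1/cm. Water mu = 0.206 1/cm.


HU = ((mu_tissue - mu_water) / mu_water) * 1000
HU = ((0.2569 - 0.206) / 0.206) * 1000
HU = 247.1


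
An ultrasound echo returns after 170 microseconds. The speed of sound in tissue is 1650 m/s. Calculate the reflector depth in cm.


depth = c * t / 2
t = 170 us = 1.7000e-04 s
depth = 1650 * 1.7000e-04 / 2
depth = 0.14025 m = 14.025 cm


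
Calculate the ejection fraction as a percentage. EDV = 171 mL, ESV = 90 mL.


SV = EDV - ESV = 171 - 90 = 81 mL
EF = SV/EDV * 100 = 81/171 * 100
EF = 47.37%


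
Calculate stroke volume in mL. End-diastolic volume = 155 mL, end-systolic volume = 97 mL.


SV = EDV - ESV
SV = 155 - 97
SV = 58 mL


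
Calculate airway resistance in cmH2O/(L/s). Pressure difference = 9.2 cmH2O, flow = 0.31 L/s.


R = dP / flow
R = 9.2 / 0.31
R = 29.68 cmH2O/(L/s)


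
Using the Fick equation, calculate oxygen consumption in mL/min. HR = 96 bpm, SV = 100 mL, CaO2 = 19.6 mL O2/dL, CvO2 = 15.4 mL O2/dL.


CO = HR*SV = 96*100/1000 = 9.6 L/min
a-v O2 diff = 19.6 - 15.4 = 4.2 mL/dL
VO2 = CO * (CaO2-CvO2) * 10 dL/L
VO2 = 9.6 * 4.2 * 10
VO2 = 403.2 mL/min


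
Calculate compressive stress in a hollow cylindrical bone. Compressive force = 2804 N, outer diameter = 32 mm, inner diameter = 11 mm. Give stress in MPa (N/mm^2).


A = pi*(r_o^2 - r_i^2)
r_o = 16 mm, r_i = 5.5 mm
A = 709.215 mm^2
sigma = F/A = 2804 / 709.215
sigma = 3.954 MPa


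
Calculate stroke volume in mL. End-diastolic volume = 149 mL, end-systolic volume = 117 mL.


SV = EDV - ESV
SV = 149 - 117
SV = 32 mL


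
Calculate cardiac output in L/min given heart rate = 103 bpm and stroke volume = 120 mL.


CO = HR * SV
CO = 103 * 120 / 1000
CO = 12.36 L/min


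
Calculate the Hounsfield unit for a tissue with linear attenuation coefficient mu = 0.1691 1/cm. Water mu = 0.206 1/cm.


HU = ((mu_tissue - mu_water) / mu_water) * 1000
HU = ((0.1691 - 0.206) / 0.206) * 1000
HU = -179.1


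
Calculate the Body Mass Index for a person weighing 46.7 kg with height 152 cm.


BMI = weight / height^2
height = 152 cm = 1.52 m
BMI = 46.7 / 1.52^2
BMI = 20.21 kg/m^2


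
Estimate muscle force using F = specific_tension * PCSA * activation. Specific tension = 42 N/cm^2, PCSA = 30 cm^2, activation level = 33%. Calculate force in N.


F = sigma * PCSA * activation
F = 42 * 30 * 0.33
F = 415.8 N


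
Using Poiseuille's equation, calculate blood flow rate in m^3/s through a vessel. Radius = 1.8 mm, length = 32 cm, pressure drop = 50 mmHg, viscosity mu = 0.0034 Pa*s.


Q = pi*r^4*dP / (8*mu*L)
r = 0.0018 m, L = 0.32 m
dP = 50 mmHg = 6666.1 Pa
Q = 2.5258e-05 m^3/s


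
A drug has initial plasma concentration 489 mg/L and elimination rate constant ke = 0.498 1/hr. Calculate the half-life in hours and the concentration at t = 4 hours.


t_half = ln(2) / ke = 0.693147 / 0.498 = 1.392 hr
C(t) = C0 * exp(-ke*t) = 489 * exp(-0.498*4)
C(4) = 66.71 mg/L


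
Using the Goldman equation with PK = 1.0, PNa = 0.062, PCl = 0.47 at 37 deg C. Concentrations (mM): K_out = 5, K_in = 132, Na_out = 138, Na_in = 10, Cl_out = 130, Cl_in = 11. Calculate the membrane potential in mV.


Vm = (RT/F)*ln((PK*Ko + PNa*Nao + PCl*Cli)/(PK*Ki + PNa*Nai + PCl*Clo))
Numer = 18.726, Denom = 193.72
Vm = -62.44 mV


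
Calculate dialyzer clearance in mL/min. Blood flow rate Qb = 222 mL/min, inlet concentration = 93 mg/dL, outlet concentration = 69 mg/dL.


K = Qb * (Cb_in - Cb_out) / Cb_in
K = 222 * (93 - 69) / 93
K = 57.29 mL/min


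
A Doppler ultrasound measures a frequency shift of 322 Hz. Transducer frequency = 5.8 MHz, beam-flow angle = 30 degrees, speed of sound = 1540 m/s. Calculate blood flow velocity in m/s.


v = fd * c / (2 * f0 * cos(theta))
v = 322 * 1540 / (2 * 5.8000e+06 * cos(30))
v = 0.04936 m/s


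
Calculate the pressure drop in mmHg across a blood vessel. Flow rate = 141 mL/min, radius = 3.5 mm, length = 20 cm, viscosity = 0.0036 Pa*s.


dP = 8*mu*L*Q / (pi*r^4)
Q = 141 mL/min = 2.35e-06 m^3/s
dP = 28.7123 Pa = 28.7123 / 133.322 mmHg = 0.2154 mmHg


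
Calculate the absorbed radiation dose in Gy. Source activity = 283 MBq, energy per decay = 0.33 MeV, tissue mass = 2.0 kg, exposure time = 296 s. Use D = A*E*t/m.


A = 283 MBq = 2.8300e+08 Bq
E = 0.33 MeV = 5.2866e-14 J
D = A*E*t/m = 2.8300e+08*5.2866e-14*296/2.0
D = 0.002214 Gy


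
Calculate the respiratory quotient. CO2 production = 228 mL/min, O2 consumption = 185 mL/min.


RQ = VCO2 / VO2
RQ = 228 / 185
RQ = 1.232


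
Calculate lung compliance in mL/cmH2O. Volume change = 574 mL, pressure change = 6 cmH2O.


C = dV / dP
C = 574 / 6
C = 95.67 mL/cmH2O


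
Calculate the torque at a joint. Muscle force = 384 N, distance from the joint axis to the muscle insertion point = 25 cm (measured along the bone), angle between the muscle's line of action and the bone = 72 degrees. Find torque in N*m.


Torque = F * d * sin(theta)   (moment arm = d*sin(theta))
d = 25 cm = 0.25 m
Torque = 384 * 0.25 * sin(72)
Torque = 91.3 N*m


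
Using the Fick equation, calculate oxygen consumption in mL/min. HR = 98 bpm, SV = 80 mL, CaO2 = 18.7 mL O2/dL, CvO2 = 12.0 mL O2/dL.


CO = HR*SV = 98*80/1000 = 7.84 L/min
a-v O2 diff = 18.7 - 12.0 = 6.7 mL/dL
VO2 = CO * (CaO2-CvO2) * 10 dL/L
VO2 = 7.84 * 6.7 * 10
VO2 = 525.3 mL/min


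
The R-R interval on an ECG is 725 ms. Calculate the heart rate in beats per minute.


HR = 60 / RR_interval(s)
RR = 725 ms = 0.725 s
HR = 60 / 0.725 = 82.76 bpm


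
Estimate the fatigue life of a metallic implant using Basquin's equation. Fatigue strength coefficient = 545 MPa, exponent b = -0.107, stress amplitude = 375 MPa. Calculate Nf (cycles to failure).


sigma_a = sigma_f' * (2Nf)^b
2Nf = (sigma_a/sigma_f')^(1/b)
2Nf = (375/545)^(1/-0.107)
2Nf = 32.917898
Nf = 16.46


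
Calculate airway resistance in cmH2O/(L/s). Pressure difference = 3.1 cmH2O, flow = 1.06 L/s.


R = dP / flow
R = 3.1 / 1.06
R = 2.925 cmH2O/(L/s)


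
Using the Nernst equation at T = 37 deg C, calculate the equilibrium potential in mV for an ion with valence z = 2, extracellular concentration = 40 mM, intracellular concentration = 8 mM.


E = (RT/(zF)) * ln(C_out/C_in)
T = 37 + 273.15 = 310.15 K
E = (8.314 * 310.15 / (2 * 96485)) * ln(40/8)
E = 21.51 mV


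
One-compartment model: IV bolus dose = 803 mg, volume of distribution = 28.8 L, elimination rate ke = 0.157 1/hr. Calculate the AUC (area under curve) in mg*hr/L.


C0 = Dose/Vd = 803/28.8 = 27.8819 mg/L
AUC = C0/ke = 27.8819/0.157
AUC = 177.6 mg*hr/L


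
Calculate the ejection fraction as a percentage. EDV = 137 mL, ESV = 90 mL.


SV = EDV - ESV = 137 - 90 = 47 mL
EF = SV/EDV * 100 = 47/137 * 100
EF = 34.31%


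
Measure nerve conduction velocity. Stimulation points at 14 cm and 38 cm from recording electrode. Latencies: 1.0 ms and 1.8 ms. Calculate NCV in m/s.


Distance = (38 - 14) / 100 = 0.24 m
dt = (1.8 - 1.0) / 1000 = 8.0000e-04 s
NCV = dist / dt = 300 m/s


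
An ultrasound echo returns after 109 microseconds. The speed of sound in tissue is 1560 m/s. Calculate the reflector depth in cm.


depth = c * t / 2
t = 109 us = 1.0900e-04 s
depth = 1560 * 1.0900e-04 / 2
depth = 0.08502 m = 8.502 cm


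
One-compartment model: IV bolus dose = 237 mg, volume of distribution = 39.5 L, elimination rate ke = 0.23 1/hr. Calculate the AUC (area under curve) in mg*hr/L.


C0 = Dose/Vd = 237/39.5 = 6 mg/L
AUC = C0/ke = 6/0.23
AUC = 26.09 mg*hr/L


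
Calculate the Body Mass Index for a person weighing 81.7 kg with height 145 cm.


BMI = weight / height^2
height = 145 cm = 1.45 m
BMI = 81.7 / 1.45^2
BMI = 38.86 kg/m^2


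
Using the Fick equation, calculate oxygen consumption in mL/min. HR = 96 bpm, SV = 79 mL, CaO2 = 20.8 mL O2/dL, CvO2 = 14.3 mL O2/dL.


CO = HR*SV = 96*79/1000 = 7.584 L/min
a-v O2 diff = 20.8 - 14.3 = 6.5 mL/dL
VO2 = CO * (CaO2-CvO2) * 10 dL/L
VO2 = 7.584 * 6.5 * 10
VO2 = 493 mL/min


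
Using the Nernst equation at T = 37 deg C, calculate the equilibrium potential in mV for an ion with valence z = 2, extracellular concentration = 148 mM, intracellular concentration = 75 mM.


E = (RT/(zF)) * ln(C_out/C_in)
T = 37 + 273.15 = 310.15 K
E = (8.314 * 310.15 / (2 * 96485)) * ln(148/75)
E = 9.083 mV


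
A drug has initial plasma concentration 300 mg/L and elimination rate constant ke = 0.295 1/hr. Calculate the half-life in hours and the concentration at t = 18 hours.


t_half = ln(2) / ke = 0.693147 / 0.295 = 2.35 hr
C(t) = C0 * exp(-ke*t) = 300 * exp(-0.295*18)
C(18) = 1.483 mg/L


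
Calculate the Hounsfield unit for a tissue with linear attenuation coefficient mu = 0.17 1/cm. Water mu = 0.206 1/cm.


HU = ((mu_tissue - mu_water) / mu_water) * 1000
HU = ((0.17 - 0.206) / 0.206) * 1000
HU = -174.8


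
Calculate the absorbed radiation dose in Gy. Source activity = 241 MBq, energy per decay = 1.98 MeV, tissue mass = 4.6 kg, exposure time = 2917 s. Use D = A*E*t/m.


A = 241 MBq = 2.4100e+08 Bq
E = 1.98 MeV = 3.17196e-13 J
D = A*E*t/m = 2.4100e+08*3.17196e-13*2917/4.6
D = 0.04848 Gy


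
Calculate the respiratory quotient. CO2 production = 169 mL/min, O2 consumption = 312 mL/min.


RQ = VCO2 / VO2
RQ = 169 / 312
RQ = 0.5417


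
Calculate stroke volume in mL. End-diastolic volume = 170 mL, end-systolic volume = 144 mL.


SV = EDV - ESV
SV = 170 - 144
SV = 26 mL


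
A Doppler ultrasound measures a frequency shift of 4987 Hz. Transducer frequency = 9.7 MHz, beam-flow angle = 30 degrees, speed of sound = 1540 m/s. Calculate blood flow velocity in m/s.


v = fd * c / (2 * f0 * cos(theta))
v = 4987 * 1540 / (2 * 9.7000e+06 * cos(30))
v = 0.4571 m/s


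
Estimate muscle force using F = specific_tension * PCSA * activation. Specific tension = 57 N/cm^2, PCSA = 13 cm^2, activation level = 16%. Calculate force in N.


F = sigma * PCSA * activation
F = 57 * 13 * 0.16
F = 118.6 N


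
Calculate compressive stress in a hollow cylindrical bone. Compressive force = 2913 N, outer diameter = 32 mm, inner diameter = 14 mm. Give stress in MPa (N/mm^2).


A = pi*(r_o^2 - r_i^2)
r_o = 16 mm, r_i = 7 mm
A = 650.31 mm^2
sigma = F/A = 2913 / 650.31
sigma = 4.479 MPa


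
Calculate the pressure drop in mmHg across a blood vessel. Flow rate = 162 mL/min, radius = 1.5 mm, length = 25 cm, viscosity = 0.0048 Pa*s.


dP = 8*mu*L*Q / (pi*r^4)
Q = 162 mL/min = 2.7e-06 m^3/s
dP = 1629.75 Pa = 1629.75 / 133.322 mmHg = 12.22 mmHg


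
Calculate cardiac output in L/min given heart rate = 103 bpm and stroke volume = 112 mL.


CO = HR * SV
CO = 103 * 112 / 1000
CO = 11.54 L/min


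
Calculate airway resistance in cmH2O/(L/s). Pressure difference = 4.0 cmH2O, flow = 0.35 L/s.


R = dP / flow
R = 4.0 / 0.35
R = 11.43 cmH2O/(L/s)


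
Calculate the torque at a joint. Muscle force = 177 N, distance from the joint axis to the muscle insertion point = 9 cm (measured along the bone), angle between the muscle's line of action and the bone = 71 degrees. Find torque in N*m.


Torque = F * d * sin(theta)   (moment arm = d*sin(theta))
d = 9 cm = 0.09 m
Torque = 177 * 0.09 * sin(71)
Torque = 15.06 N*m


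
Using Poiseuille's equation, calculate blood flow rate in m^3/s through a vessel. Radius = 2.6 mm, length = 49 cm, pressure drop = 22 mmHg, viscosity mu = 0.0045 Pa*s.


Q = pi*r^4*dP / (8*mu*L)
r = 0.0026 m, L = 0.49 m
dP = 22 mmHg = 2933.084 Pa
Q = 2.3871e-05 m^3/s


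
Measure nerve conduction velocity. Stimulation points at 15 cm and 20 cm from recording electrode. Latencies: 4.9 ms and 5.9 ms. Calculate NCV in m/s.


Distance = (20 - 15) / 100 = 0.05 m
dt = (5.9 - 4.9) / 1000 = 0.001 s
NCV = dist / dt = 50 m/s


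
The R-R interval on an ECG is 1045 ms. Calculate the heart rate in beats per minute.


HR = 60 / RR_interval(s)
RR = 1045 ms = 1.045 s
HR = 60 / 1.045 = 57.42 bpm


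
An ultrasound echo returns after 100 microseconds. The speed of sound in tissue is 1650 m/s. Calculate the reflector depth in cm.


depth = c * t / 2
t = 100 us = 1.0000e-04 s
depth = 1650 * 1.0000e-04 / 2
depth = 0.0825 m = 8.25 cm


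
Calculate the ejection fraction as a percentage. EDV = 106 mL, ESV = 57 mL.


SV = EDV - ESV = 106 - 57 = 49 mL
EF = SV/EDV * 100 = 49/106 * 100
EF = 46.23%


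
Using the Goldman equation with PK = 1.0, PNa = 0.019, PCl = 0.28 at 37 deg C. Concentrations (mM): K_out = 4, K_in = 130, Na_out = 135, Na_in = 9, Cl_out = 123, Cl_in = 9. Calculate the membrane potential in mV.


Vm = (RT/F)*ln((PK*Ko + PNa*Nao + PCl*Cli)/(PK*Ki + PNa*Nai + PCl*Clo))
Numer = 9.085, Denom = 164.611
Vm = -77.42 mV


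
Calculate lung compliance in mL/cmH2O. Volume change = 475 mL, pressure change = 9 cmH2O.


C = dV / dP
C = 475 / 9
C = 52.78 mL/cmH2O


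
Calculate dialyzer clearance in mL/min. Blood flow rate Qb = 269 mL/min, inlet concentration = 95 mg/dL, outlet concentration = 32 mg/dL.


K = Qb * (Cb_in - Cb_out) / Cb_in
K = 269 * (95 - 32) / 95
K = 178.4 mL/min


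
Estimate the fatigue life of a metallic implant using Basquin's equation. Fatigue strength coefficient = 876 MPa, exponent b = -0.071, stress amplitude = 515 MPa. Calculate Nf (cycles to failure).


sigma_a = sigma_f' * (2Nf)^b
2Nf = (sigma_a/sigma_f')^(1/b)
2Nf = (515/876)^(1/-0.071)
2Nf = 1775.2184
Nf = 887.6


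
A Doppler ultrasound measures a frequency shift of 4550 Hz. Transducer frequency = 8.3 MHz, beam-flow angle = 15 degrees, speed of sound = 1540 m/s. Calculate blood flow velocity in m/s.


v = fd * c / (2 * f0 * cos(theta))
v = 4550 * 1540 / (2 * 8.3000e+06 * cos(15))
v = 0.437 m/s


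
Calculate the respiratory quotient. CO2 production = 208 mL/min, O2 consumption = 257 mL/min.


RQ = VCO2 / VO2
RQ = 208 / 257
RQ = 0.8093
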